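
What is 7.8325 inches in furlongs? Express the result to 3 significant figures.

0.000989 furlong

1 in = 0.000126263 furlongs.
So 7.8325 × 0.000126263 ≈ 0.000989 furlong.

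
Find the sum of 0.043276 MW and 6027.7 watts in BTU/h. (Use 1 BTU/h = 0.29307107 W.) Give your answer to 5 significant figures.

168230 BTU/h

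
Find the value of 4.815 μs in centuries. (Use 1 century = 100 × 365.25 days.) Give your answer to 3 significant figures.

1.53 × 10^-15 century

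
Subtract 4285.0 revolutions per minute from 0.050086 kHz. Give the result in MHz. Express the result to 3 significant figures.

-2.13 × 10^-5 megahertz

0.050086 kHz = 5.00860 × 10^-5 MHz and 4285.0 rpm = 7.14167 × 10^-5 MHz.
5.00860 × 10^-5 − 7.14167 × 10^-5 ≈ -2.13 × 10^-5 MHz.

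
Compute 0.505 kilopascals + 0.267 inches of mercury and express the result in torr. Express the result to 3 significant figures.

10.6 torr

0.505 kPa = 3.78781 torr and 0.267 inHg = 6.78180 torr.
3.78781 + 6.78180 ≈ 10.6 torr.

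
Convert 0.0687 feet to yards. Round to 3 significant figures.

1 foot = 0.333333 yd.
So 0.0687 × 0.333333 ≈ 0.0229 yd.

0.0229 yards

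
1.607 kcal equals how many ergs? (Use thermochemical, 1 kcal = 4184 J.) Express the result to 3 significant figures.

6.72 × 10^10 erg

1 kilocalorie = 4.18400 × 10^10 ergs.
Then 1.607 × 4.18400 × 10^10 ≈ 6.72 × 10^10 erg.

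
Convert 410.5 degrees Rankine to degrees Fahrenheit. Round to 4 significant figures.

-49.17 degrees Fahrenheit

°R = °F + 459.67.
Applying the formula gives -49.17 °F.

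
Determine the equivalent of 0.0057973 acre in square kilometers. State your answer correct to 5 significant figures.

2.3461 × 10^-5 square kilometers

1 acre = 0.00404686 square kilometers.
Thus 0.0057973 × 0.00404686 ≈ 2.3461 × 10^-5 km².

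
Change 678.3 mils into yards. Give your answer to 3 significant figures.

1 mil = 2.77778 × 10^-5 yards.
678.3 × 2.77778 × 10^-5 ≈ 0.0188 yd.

0.0188 yards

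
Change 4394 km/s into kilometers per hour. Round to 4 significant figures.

1 km/s = 3600.00 km/h.
Then 4394 × 3600.00 ≈ 1.582 × 10^7 km/h.

1.582 × 10^7 kilometers per hour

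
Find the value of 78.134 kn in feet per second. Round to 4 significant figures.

131.9 ft/s

1 knot = 1.68781 feet per second.
Thus 78.134 × 1.68781 ≈ 131.9 ft/s.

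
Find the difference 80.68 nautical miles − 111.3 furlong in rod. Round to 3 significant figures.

25300 rods

80.68 nmi = 29710.4 rod and 111.3 furlong = 4452.00 rod.
29710.4 − 4452.00 ≈ 25300 rod.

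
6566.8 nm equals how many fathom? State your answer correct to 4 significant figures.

1 nm = 5.46807 × 10^-10 fathom.
Thus 6566.8 × 5.46807 × 10^-10 ≈ 3.591 × 10^-6 fathom.

3.591 × 10^-6 fathom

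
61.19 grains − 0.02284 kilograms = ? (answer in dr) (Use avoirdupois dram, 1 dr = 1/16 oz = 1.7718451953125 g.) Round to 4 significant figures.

-10.65 dr

61.19 gr = 2.23781 dr and 0.02284 kg = 12.8905 dr.
2.23781 − 12.8905 ≈ -10.65 dr.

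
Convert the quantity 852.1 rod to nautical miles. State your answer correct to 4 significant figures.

1 rod = 0.00271555 nmi.
So 852.1 × 0.00271555 ≈ 2.314 nmi.

2.314 nautical miles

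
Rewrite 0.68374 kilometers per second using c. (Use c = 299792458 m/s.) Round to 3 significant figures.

2.28e-6 c

1 km/s = 3.33564e-6 times the speed of light.
So 0.68374 × 3.33564e-6 ≈ 2.28e-6 c.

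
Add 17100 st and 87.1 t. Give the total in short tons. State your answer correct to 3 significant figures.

17100 st = 119.700 short ton and 87.1 t = 96.0113 short ton.
119.700 + 96.0113 ≈ 216 short ton.

216 short tons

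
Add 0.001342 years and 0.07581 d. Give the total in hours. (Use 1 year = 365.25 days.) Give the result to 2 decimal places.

0.001342 yr = 11.7640 h and 0.07581 d = 1.81944 h.
11.7640 + 1.81944 ≈ 13.58 h.

13.58 h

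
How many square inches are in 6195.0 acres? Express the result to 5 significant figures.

3.8859e+10 square inches

1 acre = 6.27264e+6 in².
Then 6195.0 × 6.27264e+6 ≈ 3.8859e+10 in².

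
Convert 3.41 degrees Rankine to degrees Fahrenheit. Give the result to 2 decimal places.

°R = °F + 459.67.
Applying the formula gives -456.26 °F.

-456.26 °F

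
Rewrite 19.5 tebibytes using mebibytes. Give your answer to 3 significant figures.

2.04 × 10^7 MiB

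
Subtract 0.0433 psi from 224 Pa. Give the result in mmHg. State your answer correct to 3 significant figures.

-0.559 mmHg

224 Pa = 1.68014 mmHg and 0.0433 psi = 2.23926 mmHg.
1.68014 − 2.23926 ≈ -0.559 mmHg.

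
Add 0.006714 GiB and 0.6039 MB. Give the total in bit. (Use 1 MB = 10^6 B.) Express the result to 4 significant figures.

0.006714 GiB = 5.76728 × 10^7 bit and 0.6039 MB = 4.83120 × 10^6 bit.
5.76728 × 10^7 + 4.83120 × 10^6 ≈ 6.250 × 10^7 bit.

6.250 × 10^7 bits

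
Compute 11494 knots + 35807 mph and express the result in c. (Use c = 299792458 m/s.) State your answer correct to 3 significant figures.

7.31 × 10^-5 c

11494 kn = 1.97237 × 10^-5 c and 35807 mph = 5.33941 × 10^-5 c.
1.97237 × 10^-5 + 5.33941 × 10^-5 ≈ 7.31 × 10^-5 c.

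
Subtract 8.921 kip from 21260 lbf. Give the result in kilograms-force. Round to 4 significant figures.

5597 kgf

21260 lbf = 9643.37 kgf and 8.921 kip = 4046.50 kgf.
9643.37 − 4046.50 ≈ 5597 kgf.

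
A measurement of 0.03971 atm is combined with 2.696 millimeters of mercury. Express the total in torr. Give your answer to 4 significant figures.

0.03971 atm = 30.1796 torr and 2.696 mmHg = 2.69600 torr.
30.1796 + 2.69600 ≈ 32.88 torr.

32.88 torr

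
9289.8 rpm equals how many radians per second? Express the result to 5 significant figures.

1 revolution per minute = 0.104720 rad/s.
Then 9289.8 × 0.104720 ≈ 972.83 rad/s.

972.83 rad/s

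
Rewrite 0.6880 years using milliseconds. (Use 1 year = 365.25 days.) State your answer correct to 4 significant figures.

2.171 × 10^10 ms

1 yr = 3.15576 × 10^10 ms.
So 0.6880 × 3.15576 × 10^10 ≈ 2.171 × 10^10 ms.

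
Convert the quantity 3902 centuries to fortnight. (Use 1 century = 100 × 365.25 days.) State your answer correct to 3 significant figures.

1.02 × 10^7 fortnight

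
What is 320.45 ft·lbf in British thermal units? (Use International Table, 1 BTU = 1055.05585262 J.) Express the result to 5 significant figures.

0.41180 BTU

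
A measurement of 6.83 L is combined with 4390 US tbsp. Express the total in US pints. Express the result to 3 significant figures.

6.83 L = 14.43436 US pt and 4390 US tbsp = 137.1875 US pt.
14.43436 + 137.1875 ≈ 152 US pt.

152 US pt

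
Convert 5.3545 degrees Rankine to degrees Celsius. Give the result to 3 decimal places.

°R = (°C + 273.15) × 9/5.
Applying the formula gives -270.175 °C.

-270.175 degrees Celsius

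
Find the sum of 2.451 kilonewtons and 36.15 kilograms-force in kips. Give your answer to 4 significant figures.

0.6307 kip

2.451 kN = 0.551007 kip and 36.15 kgf = 0.0796971 kip.
0.551007 + 0.0796971 ≈ 0.6307 kip.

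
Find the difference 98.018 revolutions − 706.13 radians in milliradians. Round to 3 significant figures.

-90300 mrad

98.018 rev = 615865 mrad and 706.13 rad = 706130 mrad.
615865 − 706130 ≈ -90300 mrad.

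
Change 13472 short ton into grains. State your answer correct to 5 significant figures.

1.8861e+11 gr

1 short ton = 1.40000e+7 grains.
13472 × 1.40000e+7 ≈ 1.8861e+11 gr.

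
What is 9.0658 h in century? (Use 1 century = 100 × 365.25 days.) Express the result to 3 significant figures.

1 hour = 1.14077 × 10^-6 centuries.
Then 9.0658 × 1.14077 × 10^-6 ≈ 1.03 × 10^-5 century.

1.03 × 10^-5 century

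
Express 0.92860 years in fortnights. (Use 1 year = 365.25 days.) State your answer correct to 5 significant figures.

1 year = 26.0893 fortnights.
Thus 0.92860 × 26.0893 ≈ 24.227 fortnight.

24.227 fortnights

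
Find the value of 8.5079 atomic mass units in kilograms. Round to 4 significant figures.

1.413 × 10^-26 kilograms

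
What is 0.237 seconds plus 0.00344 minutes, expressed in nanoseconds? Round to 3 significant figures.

0.237 s = 2.37000 × 10^8 ns and 0.00344 min = 2.06400 × 10^8 ns.
2.37000 × 10^8 + 2.06400 × 10^8 ≈ 4.43 × 10^8 ns.

4.43 × 10^8 nanoseconds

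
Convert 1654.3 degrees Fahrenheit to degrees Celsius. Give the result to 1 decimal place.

901.3 °C

°C = (°F − 32) × 5/9.
Applying the formula gives 901.3 °C.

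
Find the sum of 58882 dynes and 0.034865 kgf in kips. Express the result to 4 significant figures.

0.0002092 kip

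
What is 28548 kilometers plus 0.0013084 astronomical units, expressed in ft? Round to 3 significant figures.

7.36 × 10^8 ft

28548 km = 9.36614 × 10^7 ft and 0.0013084 au = 6.42171 × 10^8 ft.
9.36614 × 10^7 + 6.42171 × 10^8 ≈ 7.36 × 10^8 ft.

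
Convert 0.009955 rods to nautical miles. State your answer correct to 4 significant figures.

1 rod = 0.00271555 nautical miles.
Thus 0.009955 × 0.00271555 ≈ 2.703e-5 nmi.

2.703e-5 nmi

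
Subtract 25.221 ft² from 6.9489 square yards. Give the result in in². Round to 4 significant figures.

5374 in²

6.9489 yd² = 9005.77 in² and 25.221 ft² = 3631.82 in².
9005.77 − 3631.82 ≈ 5374 in².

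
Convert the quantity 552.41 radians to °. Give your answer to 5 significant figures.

1 radian = 57.2958 degrees.
Then 552.41 × 57.2958 ≈ 31651 °.

31651 °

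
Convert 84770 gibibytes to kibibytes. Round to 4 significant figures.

8.889e+10 kibibytes

1 gibibyte = 1.04858e+6 kibibytes.
Then 84770 × 1.04858e+6 ≈ 8.889e+10 KiB.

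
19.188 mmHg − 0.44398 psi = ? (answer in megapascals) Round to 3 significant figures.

-0.000503 megapascals

19.188 mmHg = 0.00255819 MPa and 0.44398 psi = 0.00306113 MPa.
0.00255819 − 0.00306113 ≈ -0.000503 MPa.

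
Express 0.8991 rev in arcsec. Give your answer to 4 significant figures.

1 revolution = 1.29600 × 10^6 arcsec.
Thus 0.8991 × 1.29600 × 10^6 ≈ 1.165 × 10^6 arcsec.

1.165 × 10^6 arcsec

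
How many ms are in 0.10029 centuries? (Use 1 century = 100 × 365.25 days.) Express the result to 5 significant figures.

1 century = 3.15576 × 10^12 ms.
0.10029 × 3.15576 × 10^12 ≈ 3.1649 × 10^11 ms.

3.1649 × 10^11 milliseconds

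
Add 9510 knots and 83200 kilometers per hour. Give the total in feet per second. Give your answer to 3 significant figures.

9510 kn = 16051.1 ft/s and 83200 km/h = 75823.9 ft/s.
16051.1 + 75823.9 ≈ 91900 ft/s.

91900 feet per second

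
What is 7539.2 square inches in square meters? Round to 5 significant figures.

4.8640 m²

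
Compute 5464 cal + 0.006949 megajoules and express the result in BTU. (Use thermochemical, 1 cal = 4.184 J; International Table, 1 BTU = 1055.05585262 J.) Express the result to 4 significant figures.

5464 cal = 21.6684 BTU and 0.006949 MJ = 6.58638 BTU.
21.6684 + 6.58638 ≈ 28.25 BTU.

28.25 BTU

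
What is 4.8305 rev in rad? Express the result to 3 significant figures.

1 rev = 6.28319 rad.
Then 4.8305 × 6.28319 ≈ 30.4 rad.

30.4 rad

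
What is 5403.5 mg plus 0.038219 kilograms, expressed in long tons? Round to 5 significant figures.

5403.5 mg = 5.31816 × 10^-6 long ton and 0.038219 kg = 3.76154 × 10^-5 long ton.
5.31816 × 10^-6 + 3.76154 × 10^-5 ≈ 4.2934 × 10^-5 long ton.

4.2934 × 10^-5 long ton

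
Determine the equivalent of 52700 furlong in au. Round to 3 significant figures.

7.09e-5 au

1 furlong = 1.34473e-9 astronomical units.
52700 × 1.34473e-9 ≈ 7.09e-5 au.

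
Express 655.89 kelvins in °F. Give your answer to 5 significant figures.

K = (°F + 459.67) × 5/9.
Applying the formula gives 720.93 °F.

720.93 °F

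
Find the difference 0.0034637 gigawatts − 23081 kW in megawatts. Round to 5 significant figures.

-19.617 MW

0.0034637 GW = 3.46370 MW and 23081 kW = 23.0810 MW.
3.46370 − 23.0810 ≈ -19.617 MW.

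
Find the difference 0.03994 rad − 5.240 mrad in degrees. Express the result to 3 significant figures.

1.99 °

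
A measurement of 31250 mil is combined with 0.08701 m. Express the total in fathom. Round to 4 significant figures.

31250 mil = 0.434028 fathom and 0.08701 m = 0.0475776 fathom.
0.434028 + 0.0475776 ≈ 0.4816 fathom.

0.4816 fathoms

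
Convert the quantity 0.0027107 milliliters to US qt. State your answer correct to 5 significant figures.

2.8644e-6 US qt

1 milliliter = 0.00105669 US quarts.
Then 0.0027107 × 0.00105669 ≈ 2.8644e-6 US qt.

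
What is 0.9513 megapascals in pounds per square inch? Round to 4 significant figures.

138.0 pounds per square inch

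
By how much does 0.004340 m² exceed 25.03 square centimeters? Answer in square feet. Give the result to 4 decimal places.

0.004340 m² = 0.0467154 ft² and 25.03 cm² = 0.0269421 ft².
0.0467154 − 0.0269421 ≈ 0.0198 ft².

0.0198 square feet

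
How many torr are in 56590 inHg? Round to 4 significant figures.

1 inHg = 25.4000 torr.
56590 × 25.4000 ≈ 1.437e+6 torr.

1.437e+6 torr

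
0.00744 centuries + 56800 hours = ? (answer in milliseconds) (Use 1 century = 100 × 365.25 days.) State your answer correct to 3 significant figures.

0.00744 century = 2.34789 × 10^10 ms and 56800 h = 2.04480 × 10^11 ms.
2.34789 × 10^10 + 2.04480 × 10^11 ≈ 2.28 × 10^11 ms.

2.28 × 10^11 milliseconds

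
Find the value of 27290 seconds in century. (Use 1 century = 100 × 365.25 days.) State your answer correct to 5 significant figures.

1 s = 3.16881 × 10^-10 centuries.
So 27290 × 3.16881 × 10^-10 ≈ 8.6477 × 10^-6 century.

8.6477 × 10^-6 century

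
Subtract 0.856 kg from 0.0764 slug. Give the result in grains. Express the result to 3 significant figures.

4000 gr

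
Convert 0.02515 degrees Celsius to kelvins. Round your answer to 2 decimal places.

273.18 kelvins

K = °C + 273.15.
Applying the formula gives 273.18 K.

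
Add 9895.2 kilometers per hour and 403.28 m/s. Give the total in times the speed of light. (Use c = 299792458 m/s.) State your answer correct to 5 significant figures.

1.0514 × 10^-5 times the speed of light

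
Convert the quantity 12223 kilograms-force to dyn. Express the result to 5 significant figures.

1 kgf = 980665 dyn.
So 12223 × 980665 ≈ 1.1987 × 10^10 dyn.

1.1987 × 10^10 dynes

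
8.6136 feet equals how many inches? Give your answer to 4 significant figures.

103.4 in

1 ft = 12.0000 inches.
Thus 8.6136 × 12.0000 ≈ 103.4 in.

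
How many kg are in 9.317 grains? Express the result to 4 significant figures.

1 grain = 6.47989 × 10^-5 kg.
So 9.317 × 6.47989 × 10^-5 ≈ 0.0006037 kg.

0.0006037 kilograms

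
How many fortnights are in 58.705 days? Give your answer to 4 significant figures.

4.193 fortnight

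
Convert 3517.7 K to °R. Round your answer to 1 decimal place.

6331.9 °R

°R = K × 9/5.
Applying the formula gives 6331.9 °R.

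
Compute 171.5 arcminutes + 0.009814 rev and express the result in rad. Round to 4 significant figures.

171.5 arcmin = 0.0498873 rad and 0.009814 rev = 0.0616632 rad.
0.0498873 + 0.0616632 ≈ 0.1116 rad.

0.1116 rad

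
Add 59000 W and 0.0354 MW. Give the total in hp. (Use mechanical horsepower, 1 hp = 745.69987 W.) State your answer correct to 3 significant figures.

59000 W = 79.1203 hp and 0.0354 MW = 47.4722 hp.
79.1203 + 47.4722 ≈ 127 hp.

127 hp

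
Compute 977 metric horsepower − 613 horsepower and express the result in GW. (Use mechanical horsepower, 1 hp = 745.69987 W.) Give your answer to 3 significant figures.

0.000261 GW

977 PS = 0.000718582 GW and 613 hp = 0.000457114 GW.
0.000718582 − 0.000457114 ≈ 0.000261 GW.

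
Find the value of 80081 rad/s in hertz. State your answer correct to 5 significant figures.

1 rad/s = 0.159155 hertz.
80081 × 0.159155 ≈ 12745 Hz.

12745 Hz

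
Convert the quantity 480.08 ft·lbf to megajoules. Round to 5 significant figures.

1 foot-pound = 1.35582e-6 MJ.
480.08 × 1.35582e-6 ≈ 0.00065090 MJ.

0.00065090 megajoules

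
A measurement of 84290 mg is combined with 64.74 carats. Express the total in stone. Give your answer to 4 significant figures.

84290 mg = 0.0132734 st and 64.74 ct = 0.00203896 st.
0.0132734 + 0.00203896 ≈ 0.01531 st.

0.01531 st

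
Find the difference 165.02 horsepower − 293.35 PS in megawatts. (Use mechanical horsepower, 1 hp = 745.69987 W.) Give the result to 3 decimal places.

-0.093 MW

165.02 hp = 0.123055 MW and 293.35 PS = 0.215759 MW.
0.123055 − 0.215759 ≈ -0.093 MW.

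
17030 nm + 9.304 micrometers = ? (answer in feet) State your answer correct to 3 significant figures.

8.64e-5 ft

17030 nm = 5.58727e-5 ft and 9.304 μm = 3.05249e-5 ft.
5.58727e-5 + 3.05249e-5 ≈ 8.64e-5 ft.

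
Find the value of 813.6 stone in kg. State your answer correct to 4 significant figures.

1 stone = 6.35029 kilograms.
Thus 813.6 × 6.35029 ≈ 5167 kg.

5167 kilograms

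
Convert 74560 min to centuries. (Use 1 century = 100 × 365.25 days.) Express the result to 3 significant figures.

1 minute = 1.90129 × 10^-8 century.
74560 × 1.90129 × 10^-8 ≈ 0.00142 century.

0.00142 century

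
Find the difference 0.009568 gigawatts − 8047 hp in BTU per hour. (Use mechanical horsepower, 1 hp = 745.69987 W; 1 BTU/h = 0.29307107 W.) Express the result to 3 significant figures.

0.009568 GW = 3.26474 × 10^7 BTU/h and 8047 hp = 2.04751 × 10^7 BTU/h.
3.26474 × 10^7 − 2.04751 × 10^7 ≈ 1.22 × 10^7 BTU/h.

1.22 × 10^7 BTU per hour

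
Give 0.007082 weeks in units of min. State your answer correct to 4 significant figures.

1 week = 10080.0 min.
0.007082 × 10080.0 ≈ 71.39 min.

71.39 min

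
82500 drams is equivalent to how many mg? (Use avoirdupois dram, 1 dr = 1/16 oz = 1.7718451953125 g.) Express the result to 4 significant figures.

1.462 × 10^8 mg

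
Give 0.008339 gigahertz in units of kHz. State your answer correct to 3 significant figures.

8340 kHz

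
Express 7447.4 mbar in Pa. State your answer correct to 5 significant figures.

744740 Pa

1 mbar = 100.000 Pa.
7447.4 × 100.000 ≈ 744740 Pa.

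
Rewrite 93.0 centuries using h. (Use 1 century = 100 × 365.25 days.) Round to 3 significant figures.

8.15 × 10^7 h

1 century = 876600 h.
93.0 × 876600 ≈ 8.15 × 10^7 h.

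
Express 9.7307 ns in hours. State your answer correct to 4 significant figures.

1 ns = 2.77778 × 10^-13 h.
9.7307 × 2.77778 × 10^-13 ≈ 2.703 × 10^-12 h.

2.703 × 10^-12 hours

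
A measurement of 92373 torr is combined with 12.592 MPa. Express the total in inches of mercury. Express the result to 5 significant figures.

7355.1 inches of mercury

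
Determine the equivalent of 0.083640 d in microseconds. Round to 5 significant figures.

7.2265e+9 μs

1 day = 8.64000e+10 microseconds.
Thus 0.083640 × 8.64000e+10 ≈ 7.2265e+9 μs.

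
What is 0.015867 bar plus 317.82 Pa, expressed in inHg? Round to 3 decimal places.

0.015867 bar = 0.468552 inHg and 317.82 Pa = 0.0938522 inHg.
0.468552 + 0.0938522 ≈ 0.562 inHg.

0.562 inches of mercury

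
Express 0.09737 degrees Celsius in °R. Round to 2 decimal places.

491.85 degrees Rankine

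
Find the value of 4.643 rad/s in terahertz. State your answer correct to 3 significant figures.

7.39 × 10^-13 THz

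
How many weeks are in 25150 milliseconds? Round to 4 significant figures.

1 ms = 1.65344e-9 weeks.
Thus 25150 × 1.65344e-9 ≈ 4.158e-5 wk.

4.158e-5 weeks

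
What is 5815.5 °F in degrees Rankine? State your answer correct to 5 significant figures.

6275.2 °R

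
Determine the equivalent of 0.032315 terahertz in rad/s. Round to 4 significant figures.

1 THz = 6.28319e+12 rad/s.
Then 0.032315 × 6.28319e+12 ≈ 2.030e+11 rad/s.

2.030e+11 rad/s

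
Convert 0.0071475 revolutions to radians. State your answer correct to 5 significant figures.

0.044909 rad

1 revolution = 6.28319 rad.
Thus 0.0071475 × 6.28319 ≈ 0.044909 rad.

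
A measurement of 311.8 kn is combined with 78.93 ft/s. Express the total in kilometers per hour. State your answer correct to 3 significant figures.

664 km/h

311.8 kn = 577.454 km/h and 78.93 ft/s = 86.6083 km/h.
577.454 + 86.6083 ≈ 664 km/h.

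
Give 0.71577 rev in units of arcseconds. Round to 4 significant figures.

927600 arcsec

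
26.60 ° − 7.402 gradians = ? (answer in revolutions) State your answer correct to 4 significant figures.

0.05538 revolutions

26.60 ° = 0.0738889 rev and 7.402 grad = 0.0185050 rev.
0.0738889 − 0.0185050 ≈ 0.05538 rev.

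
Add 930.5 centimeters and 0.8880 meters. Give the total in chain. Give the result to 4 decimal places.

0.5067 chains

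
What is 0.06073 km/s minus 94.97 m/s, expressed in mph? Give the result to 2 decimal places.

-76.59 mph

0.06073 km/s = 135.849 mph and 94.97 m/s = 212.442 mph.
135.849 − 212.442 ≈ -76.59 mph.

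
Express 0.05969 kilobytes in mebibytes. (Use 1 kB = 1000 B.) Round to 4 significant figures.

5.692e-5 MiB

1 kB = 0.000953674 mebibytes.
0.05969 × 0.000953674 ≈ 5.692e-5 MiB.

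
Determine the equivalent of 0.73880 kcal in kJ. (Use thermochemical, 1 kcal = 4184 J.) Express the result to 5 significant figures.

3.0911 kJ

1 kilocalorie = 4.18400 kJ.
So 0.73880 × 4.18400 ≈ 3.0911 kJ.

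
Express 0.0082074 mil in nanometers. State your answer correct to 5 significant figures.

1 mil = 25400.0 nanometers.
So 0.0082074 × 25400.0 ≈ 208.47 nm.

208.47 nanometers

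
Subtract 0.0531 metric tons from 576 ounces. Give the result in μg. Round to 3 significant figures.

-3.68e+10 micrograms

576 oz = 1.63293e+10 μg and 0.0531 t = 5.31000e+10 μg.
1.63293e+10 − 5.31000e+10 ≈ -3.68e+10 μg.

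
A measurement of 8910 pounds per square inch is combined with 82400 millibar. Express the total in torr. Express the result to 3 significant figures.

523000 torr

8910 psi = 460780 torr and 82400 mbar = 61805.1 torr.
460780 + 61805.1 ≈ 523000 torr.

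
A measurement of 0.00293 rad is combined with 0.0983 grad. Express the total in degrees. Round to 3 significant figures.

0.00293 rad = 0.167877 ° and 0.0983 grad = 0.0884700 °.
0.167877 + 0.0884700 ≈ 0.256 °.

0.256 degrees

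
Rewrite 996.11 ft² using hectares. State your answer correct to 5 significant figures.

0.0092542 hectares

1 ft² = 9.29030e-6 ha.
Then 996.11 × 9.29030e-6 ≈ 0.0092542 ha.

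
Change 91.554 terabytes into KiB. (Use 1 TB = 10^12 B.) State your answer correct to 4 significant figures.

1 terabyte = 9.765625e+8 KiB.
Thus 91.554 × 9.765625e+8 ≈ 8.941e+10 KiB.

8.941e+10 KiB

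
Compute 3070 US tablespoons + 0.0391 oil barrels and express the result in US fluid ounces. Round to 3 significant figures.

3070 US tbsp = 1535.00 US fl oz and 0.0391 bbl = 210.202 US fl oz.
1535.00 + 210.202 ≈ 1750 US fl oz.

1750 US fl oz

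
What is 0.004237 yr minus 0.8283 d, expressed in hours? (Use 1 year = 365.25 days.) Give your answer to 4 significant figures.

17.26 h

0.004237 yr = 37.1415 h and 0.8283 d = 19.8792 h.
37.1415 − 19.8792 ≈ 17.26 h.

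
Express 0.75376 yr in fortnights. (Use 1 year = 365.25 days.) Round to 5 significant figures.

1 yr = 26.0893 fortnight.
Thus 0.75376 × 26.0893 ≈ 19.665 fortnight.

19.665 fortnights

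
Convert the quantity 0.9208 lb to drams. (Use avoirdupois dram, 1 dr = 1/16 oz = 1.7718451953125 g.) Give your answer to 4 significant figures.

1 pound = 256.000 drams.
Then 0.9208 × 256.000 ≈ 235.7 dr.

235.7 dr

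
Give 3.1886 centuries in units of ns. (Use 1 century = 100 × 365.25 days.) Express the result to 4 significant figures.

1.006e+19 ns

1 century = 3.15576e+18 nanoseconds.
3.1886 × 3.15576e+18 ≈ 1.006e+19 ns.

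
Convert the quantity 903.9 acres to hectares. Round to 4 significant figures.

365.8 hectares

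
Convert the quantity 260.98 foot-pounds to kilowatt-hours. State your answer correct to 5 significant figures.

9.8289 × 10^-5 kilowatt-hours

1 foot-pound = 3.76616 × 10^-7 kWh.
Then 260.98 × 3.76616 × 10^-7 ≈ 9.8289 × 10^-5 kWh.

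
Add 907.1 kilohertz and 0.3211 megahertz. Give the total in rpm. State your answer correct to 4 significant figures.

7.369e+7 rpm

907.1 kHz = 5.44260e+7 rpm and 0.3211 MHz = 1.92660e+7 rpm.
5.44260e+7 + 1.92660e+7 ≈ 7.369e+7 rpm.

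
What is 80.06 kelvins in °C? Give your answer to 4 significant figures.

-193.1 degrees Celsius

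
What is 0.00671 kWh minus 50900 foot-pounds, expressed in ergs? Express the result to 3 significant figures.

-4.49 × 10^11 ergs

0.00671 kWh = 2.41560 × 10^11 erg and 50900 ft·lbf = 6.90111 × 10^11 erg.
2.41560 × 10^11 − 6.90111 × 10^11 ≈ -4.49 × 10^11 erg.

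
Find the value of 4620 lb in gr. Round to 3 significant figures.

3.23e+7 grains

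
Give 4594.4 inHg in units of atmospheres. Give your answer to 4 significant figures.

153.5 atm

1 inHg = 0.0334211 atm.
4594.4 × 0.0334211 ≈ 153.5 atm.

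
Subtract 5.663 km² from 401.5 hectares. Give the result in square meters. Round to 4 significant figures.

-1.648 × 10^6 m²

401.5 ha = 4.01500 × 10^6 m² and 5.663 km² = 5.66300 × 10^6 m².
4.01500 × 10^6 − 5.66300 × 10^6 ≈ -1.648 × 10^6 m².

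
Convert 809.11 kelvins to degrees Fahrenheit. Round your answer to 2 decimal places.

K = (°F + 459.67) × 5/9.
Applying the formula gives 996.73 °F.

996.73 degrees Fahrenheit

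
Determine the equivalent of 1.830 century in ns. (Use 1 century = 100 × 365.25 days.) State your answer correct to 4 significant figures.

1 century = 3.15576e+18 ns.
1.830 × 3.15576e+18 ≈ 5.775e+18 ns.

5.775e+18 nanoseconds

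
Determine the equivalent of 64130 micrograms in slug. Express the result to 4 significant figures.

4.394 × 10^-6 slugs

1 μg = 6.85218 × 10^-11 slug.
Then 64130 × 6.85218 × 10^-11 ≈ 4.394 × 10^-6 slug.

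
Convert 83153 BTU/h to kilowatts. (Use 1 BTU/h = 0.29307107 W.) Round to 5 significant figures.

24.370 kilowatts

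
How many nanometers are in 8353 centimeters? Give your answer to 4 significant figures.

1 centimeter = 1.00000e+7 nm.
Then 8353 × 1.00000e+7 ≈ 8.353e+10 nm.

8.353e+10 nm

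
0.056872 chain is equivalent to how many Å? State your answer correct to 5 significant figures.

1 chain = 2.01168e+11 Å.
0.056872 × 2.01168e+11 ≈ 1.1441e+10 Å.

1.1441e+10 angstroms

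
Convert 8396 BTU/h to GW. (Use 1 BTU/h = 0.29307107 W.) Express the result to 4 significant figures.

1 BTU/h = 2.93071e-10 GW.
8396 × 2.93071e-10 ≈ 2.461e-6 GW.

2.461e-6 GW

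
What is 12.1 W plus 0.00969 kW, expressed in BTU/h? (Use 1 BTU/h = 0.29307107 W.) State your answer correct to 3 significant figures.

12.1 W = 41.2869 BTU/h and 0.00969 kW = 33.0637 BTU/h.
41.2869 + 33.0637 ≈ 74.4 BTU/h.

74.4 BTU per hour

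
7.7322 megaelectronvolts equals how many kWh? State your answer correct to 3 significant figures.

1 MeV = 4.45049e-20 kWh.
Then 7.7322 × 4.45049e-20 ≈ 3.44e-19 kWh.

3.44e-19 kWh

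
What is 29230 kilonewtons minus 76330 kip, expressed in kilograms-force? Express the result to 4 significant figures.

29230 kN = 2.98063e+6 kgf and 76330 kip = 3.46227e+7 kgf.
2.98063e+6 − 3.46227e+7 ≈ -3.164e+7 kgf.

-3.164e+7 kgf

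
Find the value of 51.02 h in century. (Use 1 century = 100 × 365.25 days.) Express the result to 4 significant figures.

1 hour = 1.14077e-6 centuries.
So 51.02 × 1.14077e-6 ≈ 5.820e-5 century.

5.820e-5 centuries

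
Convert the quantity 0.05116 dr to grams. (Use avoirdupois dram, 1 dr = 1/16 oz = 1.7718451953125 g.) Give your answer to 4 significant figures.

1 dram = 1.77185 g.
Then 0.05116 × 1.77185 ≈ 0.09065 g.

0.09065 g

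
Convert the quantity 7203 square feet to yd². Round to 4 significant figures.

1 ft² = 0.111111 square yards.
Thus 7203 × 0.111111 ≈ 800.3 yd².

800.3 yd²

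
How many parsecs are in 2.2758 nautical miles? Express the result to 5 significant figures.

1.3659e-13 parsecs

1 nautical mile = 6.00192e-14 pc.
So 2.2758 × 6.00192e-14 ≈ 1.3659e-13 pc.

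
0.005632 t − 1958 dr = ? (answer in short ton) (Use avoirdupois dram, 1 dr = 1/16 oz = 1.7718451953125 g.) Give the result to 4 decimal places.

0.0024 short ton

0.005632 t = 0.00620822 short ton and 1958 dr = 0.00382422 short ton.
0.00620822 − 0.00382422 ≈ 0.0024 short ton.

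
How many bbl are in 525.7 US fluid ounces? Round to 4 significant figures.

0.09779 bbl

1 US fl oz = 0.000186012 bbl.
525.7 × 0.000186012 ≈ 0.09779 bbl.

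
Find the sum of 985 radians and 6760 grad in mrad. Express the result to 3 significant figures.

985 rad = 985000 mrad and 6760 grad = 106186 mrad.
985000 + 106186 ≈ 1.09e+6 mrad.

1.09e+6 mrad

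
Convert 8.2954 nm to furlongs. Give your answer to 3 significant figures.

1 nanometer = 4.97097 × 10^-12 furlong.
So 8.2954 × 4.97097 × 10^-12 ≈ 4.12 × 10^-11 furlong.

4.12 × 10^-11 furlong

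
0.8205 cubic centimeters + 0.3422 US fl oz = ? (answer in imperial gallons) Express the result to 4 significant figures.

0.002407 imp gal

0.8205 cm³ = 0.000180485 imp gal and 0.3422 US fl oz = 0.00222610 imp gal.
0.000180485 + 0.00222610 ≈ 0.002407 imp gal.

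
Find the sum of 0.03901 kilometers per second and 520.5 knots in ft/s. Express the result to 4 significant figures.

1006 ft/s

0.03901 km/s = 127.986 ft/s and 520.5 kn = 878.505 ft/s.
127.986 + 878.505 ≈ 1006 ft/s.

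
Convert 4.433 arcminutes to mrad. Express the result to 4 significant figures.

1.290 mrad

1 arcmin = 0.290888 mrad.
Then 4.433 × 0.290888 ≈ 1.290 mrad.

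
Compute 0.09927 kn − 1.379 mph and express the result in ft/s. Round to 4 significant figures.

-1.855 ft/s

0.09927 kn = 0.167549 ft/s and 1.379 mph = 2.02253 ft/s.
0.167549 − 2.02253 ≈ -1.855 ft/s.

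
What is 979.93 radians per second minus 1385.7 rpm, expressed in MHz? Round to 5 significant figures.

979.93 rad/s = 0.000155961 MHz and 1385.7 rpm = 2.30950e-5 MHz.
0.000155961 − 2.30950e-5 ≈ 0.00013287 MHz.

0.00013287 MHz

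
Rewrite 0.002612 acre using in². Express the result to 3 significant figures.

16400 in²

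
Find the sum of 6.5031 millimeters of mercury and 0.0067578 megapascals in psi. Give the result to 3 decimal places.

6.5031 mmHg = 0.125749 psi and 0.0067578 MPa = 0.980136 psi.
0.125749 + 0.980136 ≈ 1.106 psi.

1.106 psi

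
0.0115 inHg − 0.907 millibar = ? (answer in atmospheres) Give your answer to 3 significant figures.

0.0115 inHg = 0.000384342 atm and 0.907 mbar = 0.000895139 atm.
0.000384342 − 0.000895139 ≈ -0.000511 atm.

-0.000511 atmospheres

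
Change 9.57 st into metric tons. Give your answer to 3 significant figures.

0.0608 t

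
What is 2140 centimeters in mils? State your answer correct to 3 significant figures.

843000 mils

1 cm = 393.701 mil.
2140 × 393.701 ≈ 843000 mil.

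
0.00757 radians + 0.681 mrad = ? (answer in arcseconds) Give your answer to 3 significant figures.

1700 arcseconds

0.00757 rad = 1561.42 arcsec and 0.681 mrad = 140.466 arcsec.
1561.42 + 140.466 ≈ 1700 arcsec.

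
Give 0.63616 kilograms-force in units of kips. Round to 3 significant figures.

0.00140 kips

1 kgf = 0.00220462 kip.
0.63616 × 0.00220462 ≈ 0.00140 kip.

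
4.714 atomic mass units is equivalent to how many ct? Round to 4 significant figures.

1 atomic mass unit = 8.30270e-24 ct.
Then 4.714 × 8.30270e-24 ≈ 3.914e-23 ct.

3.914e-23 carats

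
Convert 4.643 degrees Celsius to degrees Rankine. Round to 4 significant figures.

500.0 degrees Rankine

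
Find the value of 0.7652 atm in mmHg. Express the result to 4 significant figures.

581.6 mmHg

1 atm = 760.000 millimeters of mercury.
Then 0.7652 × 760.000 ≈ 581.6 mmHg.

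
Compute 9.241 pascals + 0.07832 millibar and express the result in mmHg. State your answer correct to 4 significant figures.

9.241 Pa = 0.0693132 mmHg and 0.07832 mbar = 0.0587448 mmHg.
0.0693132 + 0.0587448 ≈ 0.1281 mmHg.

0.1281 mmHg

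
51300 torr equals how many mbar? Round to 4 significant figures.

68390 millibar

1 torr = 1.33322 mbar.
Then 51300 × 1.33322 ≈ 68390 mbar.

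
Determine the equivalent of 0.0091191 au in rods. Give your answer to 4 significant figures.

2.713e+8 rod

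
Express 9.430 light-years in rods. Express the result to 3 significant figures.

1.77 × 10^16 rods

1 light-year = 1.88116 × 10^15 rods.
Then 9.430 × 1.88116 × 10^15 ≈ 1.77 × 10^16 rod.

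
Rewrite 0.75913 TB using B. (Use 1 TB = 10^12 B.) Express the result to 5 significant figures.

7.5913e+11 B

1 terabyte = 1.00000e+12 B.
0.75913 × 1.00000e+12 ≈ 7.5913e+11 B.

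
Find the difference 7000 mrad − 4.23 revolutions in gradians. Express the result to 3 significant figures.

7000 mrad = 445.634 grad and 4.23 rev = 1692.00 grad.
445.634 − 1692.00 ≈ -1250 grad.

-1250 gradians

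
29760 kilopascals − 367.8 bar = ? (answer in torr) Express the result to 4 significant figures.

-52650 torr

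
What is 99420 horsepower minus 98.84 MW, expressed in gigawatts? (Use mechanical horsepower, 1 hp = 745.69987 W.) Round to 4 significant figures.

-0.02470 GW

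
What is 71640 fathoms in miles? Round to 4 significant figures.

81.41 mi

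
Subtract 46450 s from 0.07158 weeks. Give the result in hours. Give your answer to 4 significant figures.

-0.8773 h

0.07158 wk = 12.02544 h and 46450 s = 12.90278 h.
12.02544 − 12.90278 ≈ -0.8773 h.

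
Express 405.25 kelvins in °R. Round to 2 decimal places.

729.45 degrees Rankine

°R = K × 9/5.
Applying the formula gives 729.45 °R.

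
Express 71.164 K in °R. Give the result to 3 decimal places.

128.095 °R

°R = K × 9/5.
Applying the formula gives 128.095 °R.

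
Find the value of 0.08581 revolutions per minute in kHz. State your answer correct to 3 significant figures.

1 rpm = 1.66667 × 10^-5 kHz.
So 0.08581 × 1.66667 × 10^-5 ≈ 1.43 × 10^-6 kHz.

1.43 × 10^-6 kHz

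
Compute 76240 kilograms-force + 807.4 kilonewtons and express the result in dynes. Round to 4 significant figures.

1.555 × 10^11 dynes

76240 kgf = 7.47659 × 10^10 dyn and 807.4 kN = 8.07400 × 10^10 dyn.
7.47659 × 10^10 + 8.07400 × 10^10 ≈ 1.555 × 10^11 dyn.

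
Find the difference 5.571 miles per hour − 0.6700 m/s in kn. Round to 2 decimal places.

5.571 mph = 4.84107 kn and 0.6700 m/s = 1.30238 kn.
4.84107 − 1.30238 ≈ 3.54 kn.

3.54 kn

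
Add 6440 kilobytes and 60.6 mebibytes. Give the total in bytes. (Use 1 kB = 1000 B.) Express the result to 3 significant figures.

7.00e+7 B

6440 kB = 6.44000e+6 B and 60.6 MiB = 6.35437e+7 B.
6.44000e+6 + 6.35437e+7 ≈ 7.00e+7 B.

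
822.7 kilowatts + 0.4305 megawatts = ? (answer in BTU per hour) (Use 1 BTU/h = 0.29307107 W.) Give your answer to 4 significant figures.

4.276 × 10^6 BTU per hour

822.7 kW = 2.80717 × 10^6 BTU/h and 0.4305 MW = 1.46893 × 10^6 BTU/h.
2.80717 × 10^6 + 1.46893 × 10^6 ≈ 4.276 × 10^6 BTU/h.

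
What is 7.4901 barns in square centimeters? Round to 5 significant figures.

7.4901 × 10^-24 cm²

1 barn = 1.00000 × 10^-24 square centimeters.
So 7.4901 × 1.00000 × 10^-24 ≈ 7.4901 × 10^-24 cm².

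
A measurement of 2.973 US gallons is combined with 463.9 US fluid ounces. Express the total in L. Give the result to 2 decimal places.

2.973 US gal = 11.2540 L and 463.9 US fl oz = 13.7192 L.
11.2540 + 13.7192 ≈ 24.97 L.

24.97 liters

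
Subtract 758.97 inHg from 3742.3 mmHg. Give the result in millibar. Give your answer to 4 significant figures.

-20710 millibar

3742.3 mmHg = 4989.32 mbar and 758.97 inHg = 25701.7 mbar.
4989.32 − 25701.7 ≈ -20710 mbar.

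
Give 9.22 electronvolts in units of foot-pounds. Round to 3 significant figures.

1.09 × 10^-18 foot-pounds

1 eV = 1.18170 × 10^-19 ft·lbf.
Thus 9.22 × 1.18170 × 10^-19 ≈ 1.09 × 10^-18 ft·lbf.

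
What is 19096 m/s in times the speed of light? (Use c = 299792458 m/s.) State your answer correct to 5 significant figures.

6.3697 × 10^-5 times the speed of light

1 m/s = 3.33564 × 10^-9 c.
19096 × 3.33564 × 10^-9 ≈ 6.3697 × 10^-5 c.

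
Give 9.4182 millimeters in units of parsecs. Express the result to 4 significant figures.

3.052 × 10^-19 pc

1 millimeter = 3.24078 × 10^-20 pc.
So 9.4182 × 3.24078 × 10^-20 ≈ 3.052 × 10^-19 pc.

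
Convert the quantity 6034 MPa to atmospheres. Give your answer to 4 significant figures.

59550 atm

1 megapascal = 9.86923 atm.
So 6034 × 9.86923 ≈ 59550 atm.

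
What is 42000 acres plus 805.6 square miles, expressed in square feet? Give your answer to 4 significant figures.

2.429e+10 ft²

42000 acre = 1.82952e+9 ft² and 805.6 mi² = 2.24588e+10 ft².
1.82952e+9 + 2.24588e+10 ≈ 2.429e+10 ft².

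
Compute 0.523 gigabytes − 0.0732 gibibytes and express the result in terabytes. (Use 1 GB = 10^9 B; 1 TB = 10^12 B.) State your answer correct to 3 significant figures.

0.523 GB = 0.000523000 TB and 0.0732 GiB = 7.85979 × 10^-5 TB.
0.000523000 − 7.85979 × 10^-5 ≈ 0.000444 TB.

0.000444 terabytes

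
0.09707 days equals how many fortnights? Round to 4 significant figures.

0.006934 fortnights

1 day = 0.0714286 fortnight.
So 0.09707 × 0.0714286 ≈ 0.006934 fortnight.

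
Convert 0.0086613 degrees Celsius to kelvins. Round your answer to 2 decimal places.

K = °C + 273.15.
Applying the formula gives 273.16 K.

273.16 K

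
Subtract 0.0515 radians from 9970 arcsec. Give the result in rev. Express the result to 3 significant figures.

-0.000504 revolutions

9970 arcsec = 0.00769290 rev and 0.0515 rad = 0.00819648 rev.
0.00769290 − 0.00819648 ≈ -0.000504 rev.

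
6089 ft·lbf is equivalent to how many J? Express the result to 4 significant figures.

8256 J

1 foot-pound = 1.35582 J.
6089 × 1.35582 ≈ 8256 J.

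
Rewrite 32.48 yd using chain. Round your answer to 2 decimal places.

1.48 chain

1 yard = 0.0454545 chains.
So 32.48 × 0.0454545 ≈ 1.48 chain.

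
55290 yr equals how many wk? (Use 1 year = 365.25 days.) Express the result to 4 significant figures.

2.885 × 10^6 wk

1 yr = 52.1786 weeks.
So 55290 × 52.1786 ≈ 2.885 × 10^6 wk.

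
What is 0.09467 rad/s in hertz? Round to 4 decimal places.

1 rad/s = 0.159155 Hz.
So 0.09467 × 0.159155 ≈ 0.0151 Hz.

0.0151 Hz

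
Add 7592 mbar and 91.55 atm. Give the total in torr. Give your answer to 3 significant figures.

7592 mbar = 5694.47 torr and 91.55 atm = 69578.0 torr.
5694.47 + 69578.0 ≈ 75300 torr.

75300 torr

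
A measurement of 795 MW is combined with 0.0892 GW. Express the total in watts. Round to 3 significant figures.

795 MW = 7.95000e+8 W and 0.0892 GW = 8.92000e+7 W.
7.95000e+8 + 8.92000e+7 ≈ 8.84e+8 W.

8.84e+8 watts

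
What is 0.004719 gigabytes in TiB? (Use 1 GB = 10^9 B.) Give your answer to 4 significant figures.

4.292 × 10^-6 tebibytes

1 gigabyte = 0.000909495 tebibytes.
Then 0.004719 × 0.000909495 ≈ 4.292 × 10^-6 TiB.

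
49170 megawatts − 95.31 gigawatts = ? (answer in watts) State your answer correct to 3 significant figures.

49170 MW = 4.91700 × 10^10 W and 95.31 GW = 9.53100 × 10^10 W.
4.91700 × 10^10 − 9.53100 × 10^10 ≈ -4.61 × 10^10 W.

-4.61 × 10^10 W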